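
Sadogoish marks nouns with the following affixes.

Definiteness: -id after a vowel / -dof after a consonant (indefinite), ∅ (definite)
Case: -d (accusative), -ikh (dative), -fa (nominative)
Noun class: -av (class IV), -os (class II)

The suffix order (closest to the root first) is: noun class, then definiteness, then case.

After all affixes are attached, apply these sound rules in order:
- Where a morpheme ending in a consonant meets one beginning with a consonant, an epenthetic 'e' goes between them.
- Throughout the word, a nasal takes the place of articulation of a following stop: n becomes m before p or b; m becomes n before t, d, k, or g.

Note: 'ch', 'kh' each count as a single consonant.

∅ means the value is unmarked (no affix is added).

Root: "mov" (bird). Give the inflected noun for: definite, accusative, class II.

Attach noun class class II -os → movos.
definiteness = definite: zero marking, form stays movos.
Attach case accusative -d → movosd.
Apply epenthesis: movosd → movosed.
Nasal assimilation: no change.

movosed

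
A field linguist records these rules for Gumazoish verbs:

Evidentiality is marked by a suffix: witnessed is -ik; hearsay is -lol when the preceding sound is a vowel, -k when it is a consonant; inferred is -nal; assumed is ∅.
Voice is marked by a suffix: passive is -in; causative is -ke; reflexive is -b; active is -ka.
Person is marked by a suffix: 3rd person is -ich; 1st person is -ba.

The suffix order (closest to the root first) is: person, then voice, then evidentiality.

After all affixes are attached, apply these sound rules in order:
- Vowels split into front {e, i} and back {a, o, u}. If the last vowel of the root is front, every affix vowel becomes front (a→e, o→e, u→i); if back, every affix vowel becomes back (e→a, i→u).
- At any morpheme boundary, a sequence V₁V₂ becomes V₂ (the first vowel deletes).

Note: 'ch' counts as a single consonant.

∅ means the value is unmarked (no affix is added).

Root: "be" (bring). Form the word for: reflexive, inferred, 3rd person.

Attach person 3rd person -ich → beich.
Attach voice reflexive -b → beichb.
Attach evidentiality inferred -nal → beichbnal.
Apply vowel harmony: beichbnal → beichbnel.
Apply vowel deletion: beichbnel → bichbnel.

bichbnel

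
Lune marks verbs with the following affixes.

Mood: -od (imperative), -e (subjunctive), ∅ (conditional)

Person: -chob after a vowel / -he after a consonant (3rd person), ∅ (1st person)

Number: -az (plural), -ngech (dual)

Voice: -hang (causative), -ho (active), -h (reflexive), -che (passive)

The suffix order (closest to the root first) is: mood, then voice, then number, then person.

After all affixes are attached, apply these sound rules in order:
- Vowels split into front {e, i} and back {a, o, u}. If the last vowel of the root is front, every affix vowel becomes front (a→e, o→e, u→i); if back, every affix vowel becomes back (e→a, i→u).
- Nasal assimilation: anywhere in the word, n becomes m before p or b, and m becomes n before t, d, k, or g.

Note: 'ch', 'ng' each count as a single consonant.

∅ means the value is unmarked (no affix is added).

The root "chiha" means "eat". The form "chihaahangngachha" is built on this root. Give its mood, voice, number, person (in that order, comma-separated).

subjunctive, causative, dual, 3rd person

Segment: chiha-e-hang-ngech-he.
mood: -e → subjunctive.
voice: -hang → causative.
number: -ngech → dual.
person: -chob/he → 3rd person.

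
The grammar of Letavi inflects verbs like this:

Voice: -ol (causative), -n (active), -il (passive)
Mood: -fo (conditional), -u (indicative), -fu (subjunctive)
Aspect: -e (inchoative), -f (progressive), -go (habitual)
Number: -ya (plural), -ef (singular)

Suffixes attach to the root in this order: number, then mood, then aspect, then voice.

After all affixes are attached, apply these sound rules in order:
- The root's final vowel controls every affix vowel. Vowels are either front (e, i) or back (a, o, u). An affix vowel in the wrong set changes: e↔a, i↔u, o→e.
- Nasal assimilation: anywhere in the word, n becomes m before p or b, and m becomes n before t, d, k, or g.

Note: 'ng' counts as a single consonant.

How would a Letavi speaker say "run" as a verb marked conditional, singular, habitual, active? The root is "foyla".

Attach number singular -ef → foylaef.
Attach mood conditional -fo → foylaeffo.
Attach aspect habitual -go → foylaeffogo.
Attach voice active -n → foylaeffogon.
Apply vowel harmony: foylaeffogon → foylaaffogon.
Nasal assimilation: no change.

foylaaffogon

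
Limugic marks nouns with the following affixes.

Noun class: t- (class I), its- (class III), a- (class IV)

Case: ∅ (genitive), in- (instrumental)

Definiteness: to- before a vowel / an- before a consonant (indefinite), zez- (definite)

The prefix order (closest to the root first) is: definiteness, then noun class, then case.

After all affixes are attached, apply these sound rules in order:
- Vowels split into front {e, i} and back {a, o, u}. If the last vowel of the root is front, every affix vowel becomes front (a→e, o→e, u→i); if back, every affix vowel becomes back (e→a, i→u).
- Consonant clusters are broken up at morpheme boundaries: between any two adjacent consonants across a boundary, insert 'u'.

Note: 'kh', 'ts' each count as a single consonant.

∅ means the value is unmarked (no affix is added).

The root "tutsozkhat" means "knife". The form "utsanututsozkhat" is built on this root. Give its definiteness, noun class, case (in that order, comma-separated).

indefinite, class III, genitive

Segment: its-an-tutsozkhat.
definiteness: to/an- → indefinite.
noun class: its- → class III.
case: ∅ → genitive.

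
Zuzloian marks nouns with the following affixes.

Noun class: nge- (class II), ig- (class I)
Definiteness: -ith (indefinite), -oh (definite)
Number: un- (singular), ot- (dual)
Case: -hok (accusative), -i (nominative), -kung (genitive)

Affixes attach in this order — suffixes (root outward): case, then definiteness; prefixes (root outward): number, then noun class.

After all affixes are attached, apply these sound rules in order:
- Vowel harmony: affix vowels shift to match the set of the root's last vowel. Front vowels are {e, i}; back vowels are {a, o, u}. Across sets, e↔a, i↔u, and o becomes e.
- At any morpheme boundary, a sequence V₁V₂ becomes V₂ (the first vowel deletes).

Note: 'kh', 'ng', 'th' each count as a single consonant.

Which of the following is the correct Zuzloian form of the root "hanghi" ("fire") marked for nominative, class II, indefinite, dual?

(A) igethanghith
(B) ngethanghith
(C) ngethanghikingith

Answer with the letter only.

B

Attach case nominative -i → hanghii.
Attach number dual ot- → othanghii.
Attach noun class class II nge- → ngeothanghii.
Attach definiteness indefinite -ith → ngeothanghiiith.
Apply vowel harmony: ngeothanghiiith → ngeethanghiiith.
Apply vowel deletion: ngeethanghiiith → ngethanghith.
So the correct form is ngethanghith, option (B).
(A) igethanghith is wrong: it uses class I instead of class II for noun class.
(C) ngethanghikingith is wrong: it uses genitive instead of nominative for case.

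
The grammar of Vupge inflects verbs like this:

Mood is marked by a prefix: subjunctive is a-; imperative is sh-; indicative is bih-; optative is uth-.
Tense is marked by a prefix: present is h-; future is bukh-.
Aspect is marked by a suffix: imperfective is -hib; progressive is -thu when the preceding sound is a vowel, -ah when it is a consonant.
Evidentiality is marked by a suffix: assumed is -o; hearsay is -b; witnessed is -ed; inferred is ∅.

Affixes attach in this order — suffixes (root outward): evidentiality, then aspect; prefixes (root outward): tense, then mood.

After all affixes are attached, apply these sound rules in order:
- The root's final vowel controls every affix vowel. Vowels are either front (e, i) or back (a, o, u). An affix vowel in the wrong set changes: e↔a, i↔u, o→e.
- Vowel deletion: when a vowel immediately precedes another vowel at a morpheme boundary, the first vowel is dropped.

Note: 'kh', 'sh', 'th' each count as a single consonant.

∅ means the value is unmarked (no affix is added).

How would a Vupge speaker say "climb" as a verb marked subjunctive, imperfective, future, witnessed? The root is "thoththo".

abukhthoththadhub

Attach tense future bukh- → bukhthoththo.
Attach evidentiality witnessed -ed → bukhthoththoed.
Attach mood subjunctive a- → abukhthoththoed.
Attach aspect imperfective -hib → abukhthoththoedhib.
Apply vowel harmony: abukhthoththoedhib → abukhthoththoadhub.
Apply vowel deletion: abukhthoththoadhub → abukhthoththadhub.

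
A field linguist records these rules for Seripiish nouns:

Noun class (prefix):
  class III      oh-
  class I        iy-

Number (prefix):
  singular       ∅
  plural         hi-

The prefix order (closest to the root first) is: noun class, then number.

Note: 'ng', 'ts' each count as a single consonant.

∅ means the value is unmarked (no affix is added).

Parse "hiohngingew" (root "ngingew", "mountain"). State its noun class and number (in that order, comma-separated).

Segment: hi-oh-ngingew.
noun class: oh- → class III.
number: hi- → plural.

class III, plural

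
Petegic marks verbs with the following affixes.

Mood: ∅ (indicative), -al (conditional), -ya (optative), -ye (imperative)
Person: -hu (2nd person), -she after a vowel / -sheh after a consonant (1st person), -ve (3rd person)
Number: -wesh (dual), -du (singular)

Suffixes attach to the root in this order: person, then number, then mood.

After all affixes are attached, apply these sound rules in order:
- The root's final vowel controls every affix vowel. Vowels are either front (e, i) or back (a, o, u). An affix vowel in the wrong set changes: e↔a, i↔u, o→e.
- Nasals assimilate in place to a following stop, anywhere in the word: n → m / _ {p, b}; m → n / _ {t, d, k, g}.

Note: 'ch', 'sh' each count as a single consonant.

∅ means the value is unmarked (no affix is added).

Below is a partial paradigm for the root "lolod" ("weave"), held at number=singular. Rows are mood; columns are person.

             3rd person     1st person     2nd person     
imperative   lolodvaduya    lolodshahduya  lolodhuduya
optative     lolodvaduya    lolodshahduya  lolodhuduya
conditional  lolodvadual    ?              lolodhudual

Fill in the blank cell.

Attach person 1st person -sheh (after consonant 'd') → lolodsheh.
Attach number singular -du → lolodshehdu.
Attach mood conditional -al → lolodshehdual.
Apply vowel harmony: lolodshehdual → lolodshahdual.
Nasal assimilation: no change.

lolodshahdual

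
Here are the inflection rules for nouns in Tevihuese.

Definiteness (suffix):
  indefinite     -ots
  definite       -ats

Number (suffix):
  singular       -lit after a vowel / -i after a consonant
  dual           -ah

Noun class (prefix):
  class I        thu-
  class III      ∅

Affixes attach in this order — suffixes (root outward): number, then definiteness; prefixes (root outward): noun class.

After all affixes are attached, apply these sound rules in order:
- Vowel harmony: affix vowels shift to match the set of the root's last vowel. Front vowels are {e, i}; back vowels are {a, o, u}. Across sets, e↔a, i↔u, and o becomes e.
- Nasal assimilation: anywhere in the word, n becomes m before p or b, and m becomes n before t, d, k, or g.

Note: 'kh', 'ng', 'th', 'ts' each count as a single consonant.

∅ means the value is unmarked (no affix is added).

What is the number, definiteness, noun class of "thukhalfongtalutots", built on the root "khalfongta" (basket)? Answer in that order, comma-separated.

Segment: thu-khalfongta-lit-ots.
number: -lit/i → singular.
definiteness: -ots → indefinite.
noun class: thu- → class I.

singular, indefinite, class I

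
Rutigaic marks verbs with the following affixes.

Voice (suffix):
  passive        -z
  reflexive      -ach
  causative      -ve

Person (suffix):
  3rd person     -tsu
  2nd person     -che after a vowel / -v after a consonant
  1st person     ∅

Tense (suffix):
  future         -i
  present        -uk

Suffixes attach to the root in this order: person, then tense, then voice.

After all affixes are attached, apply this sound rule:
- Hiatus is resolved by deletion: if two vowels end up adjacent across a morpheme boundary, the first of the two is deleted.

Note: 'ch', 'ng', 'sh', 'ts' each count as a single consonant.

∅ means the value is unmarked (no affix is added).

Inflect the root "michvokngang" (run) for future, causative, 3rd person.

michvokngangtsive

Attach person 3rd person -tsu → michvokngangtsu.
Attach tense future -i → michvokngangtsui.
Attach voice causative -ve → michvokngangtsuive.
Apply vowel deletion: michvokngangtsuive → michvokngangtsive.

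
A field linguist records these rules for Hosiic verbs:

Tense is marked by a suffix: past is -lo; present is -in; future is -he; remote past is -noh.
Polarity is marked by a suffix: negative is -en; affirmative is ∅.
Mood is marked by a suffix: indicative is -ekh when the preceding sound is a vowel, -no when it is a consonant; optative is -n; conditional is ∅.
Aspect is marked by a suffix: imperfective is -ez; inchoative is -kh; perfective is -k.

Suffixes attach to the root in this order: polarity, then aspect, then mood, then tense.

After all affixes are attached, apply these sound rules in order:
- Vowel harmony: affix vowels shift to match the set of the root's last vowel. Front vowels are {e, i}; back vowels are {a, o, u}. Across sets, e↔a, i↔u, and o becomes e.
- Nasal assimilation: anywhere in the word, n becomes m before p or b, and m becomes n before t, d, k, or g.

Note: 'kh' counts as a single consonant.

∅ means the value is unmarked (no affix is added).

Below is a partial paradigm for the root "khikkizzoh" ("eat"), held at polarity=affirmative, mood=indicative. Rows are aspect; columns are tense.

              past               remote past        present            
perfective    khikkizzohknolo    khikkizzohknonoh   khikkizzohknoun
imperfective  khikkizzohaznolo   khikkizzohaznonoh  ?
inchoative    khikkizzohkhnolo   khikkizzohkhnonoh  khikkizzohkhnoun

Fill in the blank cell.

polarity = affirmative: zero marking, form stays khikkizzoh.
Attach aspect imperfective -ez → khikkizzohez.
Attach mood indicative -no (after consonant 'z') → khikkizzohezno.
Attach tense present -in → khikkizzoheznoin.
Apply vowel harmony: khikkizzoheznoin → khikkizzohaznoun.
Nasal assimilation: no change.

khikkizzohaznoun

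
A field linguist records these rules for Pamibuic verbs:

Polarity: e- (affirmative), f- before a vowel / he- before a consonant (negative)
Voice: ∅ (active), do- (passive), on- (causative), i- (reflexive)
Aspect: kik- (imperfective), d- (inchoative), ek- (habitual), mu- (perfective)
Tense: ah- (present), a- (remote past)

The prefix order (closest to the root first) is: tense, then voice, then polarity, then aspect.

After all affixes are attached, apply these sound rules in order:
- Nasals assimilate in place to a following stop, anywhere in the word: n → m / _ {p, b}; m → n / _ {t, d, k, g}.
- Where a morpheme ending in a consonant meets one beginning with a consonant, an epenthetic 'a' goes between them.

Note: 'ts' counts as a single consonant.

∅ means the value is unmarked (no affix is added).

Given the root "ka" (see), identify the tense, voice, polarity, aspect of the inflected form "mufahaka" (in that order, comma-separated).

present, active, negative, perfective

Segment: mu-f-ah-ka.
tense: ah- → present.
voice: ∅ → active.
polarity: f/he- → negative.
aspect: mu- → perfective.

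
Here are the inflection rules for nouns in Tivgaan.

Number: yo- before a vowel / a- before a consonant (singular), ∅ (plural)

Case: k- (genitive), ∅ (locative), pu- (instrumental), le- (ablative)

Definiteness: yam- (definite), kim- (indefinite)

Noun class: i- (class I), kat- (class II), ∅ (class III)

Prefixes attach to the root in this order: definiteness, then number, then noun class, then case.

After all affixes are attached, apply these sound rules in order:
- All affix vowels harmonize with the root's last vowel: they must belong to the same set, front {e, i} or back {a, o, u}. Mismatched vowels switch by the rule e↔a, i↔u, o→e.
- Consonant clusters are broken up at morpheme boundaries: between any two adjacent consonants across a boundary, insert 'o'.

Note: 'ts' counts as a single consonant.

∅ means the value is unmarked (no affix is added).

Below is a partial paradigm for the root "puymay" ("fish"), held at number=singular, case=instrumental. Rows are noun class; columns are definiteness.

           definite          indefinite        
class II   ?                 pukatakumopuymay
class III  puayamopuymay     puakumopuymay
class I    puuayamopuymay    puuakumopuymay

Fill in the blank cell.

Attach definiteness definite yam- → yampuymay.
Attach number singular a- (before consonant 'y') → ayampuymay.
Attach noun class class II kat- → katayampuymay.
Attach case instrumental pu- → pukatayampuymay.
Vowel harmony: no change.
Apply epenthesis: pukatayampuymay → pukatayamopuymay.

pukatayamopuymay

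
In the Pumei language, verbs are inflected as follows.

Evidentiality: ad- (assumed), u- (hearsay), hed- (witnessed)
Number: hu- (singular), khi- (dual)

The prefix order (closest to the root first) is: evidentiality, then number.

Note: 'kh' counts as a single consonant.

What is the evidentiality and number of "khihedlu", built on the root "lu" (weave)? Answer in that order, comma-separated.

Segment: khi-hed-lu.
evidentiality: hed- → witnessed.
number: khi- → dual.

witnessed, dual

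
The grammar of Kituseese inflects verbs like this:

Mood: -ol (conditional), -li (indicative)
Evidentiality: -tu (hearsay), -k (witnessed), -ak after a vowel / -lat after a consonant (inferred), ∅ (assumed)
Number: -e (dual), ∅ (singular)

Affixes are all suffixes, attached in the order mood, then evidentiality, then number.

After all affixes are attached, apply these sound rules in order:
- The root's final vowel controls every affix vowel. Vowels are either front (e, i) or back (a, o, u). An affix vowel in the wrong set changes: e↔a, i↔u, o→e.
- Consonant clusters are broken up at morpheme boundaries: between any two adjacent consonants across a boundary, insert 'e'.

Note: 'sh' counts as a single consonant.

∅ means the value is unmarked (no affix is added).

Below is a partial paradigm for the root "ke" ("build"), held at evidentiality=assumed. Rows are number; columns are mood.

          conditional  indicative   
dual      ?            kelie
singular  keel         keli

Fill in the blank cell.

keele

Attach mood conditional -ol → keol.
evidentiality = assumed: zero marking, form stays keol.
Attach number dual -e → keole.
Apply vowel harmony: keole → keele.
Epenthesis: no change.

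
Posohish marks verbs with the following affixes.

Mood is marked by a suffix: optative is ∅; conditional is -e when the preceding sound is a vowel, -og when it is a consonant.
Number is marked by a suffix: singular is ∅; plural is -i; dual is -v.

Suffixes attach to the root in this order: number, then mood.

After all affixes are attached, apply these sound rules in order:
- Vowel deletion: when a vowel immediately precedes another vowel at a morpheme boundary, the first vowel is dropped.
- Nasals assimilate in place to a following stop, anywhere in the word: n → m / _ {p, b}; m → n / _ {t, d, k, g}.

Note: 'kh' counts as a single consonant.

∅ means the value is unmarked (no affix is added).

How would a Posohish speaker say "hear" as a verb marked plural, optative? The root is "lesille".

Attach number plural -i → lesillei.
mood = optative: zero marking, form stays lesillei.
Apply vowel deletion: lesillei → lesilli.
Nasal assimilation: no change.

lesilli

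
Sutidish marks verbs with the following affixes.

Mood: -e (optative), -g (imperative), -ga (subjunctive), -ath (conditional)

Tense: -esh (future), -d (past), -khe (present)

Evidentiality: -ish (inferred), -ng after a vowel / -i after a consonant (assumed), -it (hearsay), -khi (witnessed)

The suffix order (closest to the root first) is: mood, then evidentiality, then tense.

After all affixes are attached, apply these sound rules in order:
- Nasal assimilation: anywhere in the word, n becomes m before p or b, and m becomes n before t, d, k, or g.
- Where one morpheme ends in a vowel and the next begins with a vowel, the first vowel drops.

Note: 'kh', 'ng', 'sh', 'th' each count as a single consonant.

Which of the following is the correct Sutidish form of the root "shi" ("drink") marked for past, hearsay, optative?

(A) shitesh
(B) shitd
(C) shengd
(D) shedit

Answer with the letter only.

B

Attach mood optative -e → shie.
Attach evidentiality hearsay -it → shieit.
Attach tense past -d → shieitd.
Nasal assimilation: no change.
Apply vowel deletion: shieitd → shitd.
So the correct form is shitd, option (B).
(A) shitesh is wrong: it uses future instead of past for tense.
(C) shengd is wrong: it uses assumed instead of hearsay for evidentiality.
(D) shedit is wrong: it has the affixes in the wrong order.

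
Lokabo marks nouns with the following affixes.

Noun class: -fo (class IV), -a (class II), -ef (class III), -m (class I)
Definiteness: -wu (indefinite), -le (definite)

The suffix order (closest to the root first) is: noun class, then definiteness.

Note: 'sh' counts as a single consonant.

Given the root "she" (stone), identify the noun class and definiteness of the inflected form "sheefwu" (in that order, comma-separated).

Segment: she-ef-wu.
noun class: -ef → class III.
definiteness: -wu → indefinite.

class III, indefinite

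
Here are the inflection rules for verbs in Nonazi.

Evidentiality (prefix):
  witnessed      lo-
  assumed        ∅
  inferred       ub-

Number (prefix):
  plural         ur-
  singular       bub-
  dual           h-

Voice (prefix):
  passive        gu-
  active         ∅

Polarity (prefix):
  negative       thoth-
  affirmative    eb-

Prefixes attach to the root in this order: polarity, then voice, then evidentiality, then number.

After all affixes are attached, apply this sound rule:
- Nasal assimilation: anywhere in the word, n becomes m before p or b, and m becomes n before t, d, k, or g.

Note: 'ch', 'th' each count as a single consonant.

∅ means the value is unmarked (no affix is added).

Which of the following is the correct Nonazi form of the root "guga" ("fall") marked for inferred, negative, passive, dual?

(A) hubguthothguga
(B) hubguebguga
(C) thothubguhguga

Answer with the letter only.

Attach polarity negative thoth- → thothguga.
Attach voice passive gu- → guthothguga.
Attach evidentiality inferred ub- → ubguthothguga.
Attach number dual h- → hubguthothguga.
Nasal assimilation: no change.
So the correct form is hubguthothguga, option (A).
(C) thothubguhguga is wrong: it has the affixes in the wrong order.
(B) hubguebguga is wrong: it uses affirmative instead of negative for polarity.

A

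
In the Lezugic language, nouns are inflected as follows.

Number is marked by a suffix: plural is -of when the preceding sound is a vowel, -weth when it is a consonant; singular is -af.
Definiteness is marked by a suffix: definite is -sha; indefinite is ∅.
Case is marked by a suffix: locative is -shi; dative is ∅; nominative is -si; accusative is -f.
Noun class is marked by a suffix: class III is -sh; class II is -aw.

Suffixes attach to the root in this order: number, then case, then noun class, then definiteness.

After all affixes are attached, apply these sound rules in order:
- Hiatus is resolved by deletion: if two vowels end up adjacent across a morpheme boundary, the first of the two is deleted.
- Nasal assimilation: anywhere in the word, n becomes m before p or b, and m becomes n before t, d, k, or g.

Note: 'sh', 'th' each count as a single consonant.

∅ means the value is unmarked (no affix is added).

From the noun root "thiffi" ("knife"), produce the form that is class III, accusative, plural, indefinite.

thiffoffsh

Attach number plural -of (after vowel 'i') → thiffiof.
Attach case accusative -f → thiffioff.
Attach noun class class III -sh → thiffioffsh.
definiteness = indefinite: zero marking, form stays thiffioffsh.
Apply vowel deletion: thiffioffsh → thiffoffsh.
Nasal assimilation: no change.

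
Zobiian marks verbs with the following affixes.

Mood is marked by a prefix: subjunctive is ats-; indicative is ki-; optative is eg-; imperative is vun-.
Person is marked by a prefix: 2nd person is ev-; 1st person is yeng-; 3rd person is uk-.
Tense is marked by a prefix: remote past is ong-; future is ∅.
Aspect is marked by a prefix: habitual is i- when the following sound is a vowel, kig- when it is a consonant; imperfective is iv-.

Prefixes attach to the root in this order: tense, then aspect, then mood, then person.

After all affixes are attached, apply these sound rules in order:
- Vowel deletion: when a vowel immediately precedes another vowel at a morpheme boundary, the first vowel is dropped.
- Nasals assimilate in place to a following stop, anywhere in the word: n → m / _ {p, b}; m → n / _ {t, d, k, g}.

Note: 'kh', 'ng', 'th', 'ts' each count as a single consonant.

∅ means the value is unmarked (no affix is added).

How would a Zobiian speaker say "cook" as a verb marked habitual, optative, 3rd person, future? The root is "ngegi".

ukegkigngegi

tense = future: zero marking, form stays ngegi.
Attach aspect habitual kig- (before consonant 'ng') → kigngegi.
Attach mood optative eg- → egkigngegi.
Attach person 3rd person uk- → ukegkigngegi.
Vowel deletion: no change.
Nasal assimilation: no change.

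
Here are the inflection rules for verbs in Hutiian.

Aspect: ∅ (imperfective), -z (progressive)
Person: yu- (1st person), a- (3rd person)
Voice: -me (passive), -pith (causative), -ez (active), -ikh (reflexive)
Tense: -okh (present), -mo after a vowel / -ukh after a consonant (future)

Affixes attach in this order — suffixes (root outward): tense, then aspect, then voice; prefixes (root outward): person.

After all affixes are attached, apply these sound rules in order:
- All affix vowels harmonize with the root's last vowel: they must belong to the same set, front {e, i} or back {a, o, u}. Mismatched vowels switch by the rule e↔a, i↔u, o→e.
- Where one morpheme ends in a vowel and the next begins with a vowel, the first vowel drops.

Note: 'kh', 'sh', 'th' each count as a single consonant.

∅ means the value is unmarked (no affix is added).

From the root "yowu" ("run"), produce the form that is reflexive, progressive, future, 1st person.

Attach tense future -mo (after vowel 'u') → yowumo.
Attach person 1st person yu- → yuyowumo.
Attach aspect progressive -z → yuyowumoz.
Attach voice reflexive -ikh → yuyowumozikh.
Apply vowel harmony: yuyowumozikh → yuyowumozukh.
Vowel deletion: no change.

yuyowumozukh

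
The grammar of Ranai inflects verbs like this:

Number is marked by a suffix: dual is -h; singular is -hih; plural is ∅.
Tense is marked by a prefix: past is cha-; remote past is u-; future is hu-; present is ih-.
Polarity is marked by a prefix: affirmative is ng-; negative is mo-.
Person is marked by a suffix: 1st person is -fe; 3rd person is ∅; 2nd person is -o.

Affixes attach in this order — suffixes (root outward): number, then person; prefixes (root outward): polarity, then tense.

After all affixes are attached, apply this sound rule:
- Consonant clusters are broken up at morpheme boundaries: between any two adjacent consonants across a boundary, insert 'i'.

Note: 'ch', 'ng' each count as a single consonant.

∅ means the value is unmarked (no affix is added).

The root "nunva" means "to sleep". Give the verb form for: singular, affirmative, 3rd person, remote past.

Attach number singular -hih → nunvahih.
Attach polarity affirmative ng- → ngnunvahih.
Attach tense remote past u- → ungnunvahih.
person = 3rd person: zero marking, form stays ungnunvahih.
Apply epenthesis: ungnunvahih → unginunvahih.

unginunvahih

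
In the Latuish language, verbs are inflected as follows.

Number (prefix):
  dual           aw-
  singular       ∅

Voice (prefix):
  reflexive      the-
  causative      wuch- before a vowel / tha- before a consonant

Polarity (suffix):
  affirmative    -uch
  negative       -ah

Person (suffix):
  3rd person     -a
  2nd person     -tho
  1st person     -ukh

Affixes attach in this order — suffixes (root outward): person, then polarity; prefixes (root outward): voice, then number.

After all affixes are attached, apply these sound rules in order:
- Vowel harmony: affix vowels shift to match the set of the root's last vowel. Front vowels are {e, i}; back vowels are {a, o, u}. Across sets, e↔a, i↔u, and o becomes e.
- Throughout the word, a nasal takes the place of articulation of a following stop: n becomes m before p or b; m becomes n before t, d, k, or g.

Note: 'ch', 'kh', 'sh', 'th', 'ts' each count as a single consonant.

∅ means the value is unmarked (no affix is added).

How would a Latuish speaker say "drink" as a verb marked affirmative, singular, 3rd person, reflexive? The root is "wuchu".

thawuchuauch

Attach voice reflexive the- → thewuchu.
Attach person 3rd person -a → thewuchua.
Attach polarity affirmative -uch → thewuchuauch.
number = singular: zero marking, form stays thewuchuauch.
Apply vowel harmony: thewuchuauch → thawuchuauch.
Nasal assimilation: no change.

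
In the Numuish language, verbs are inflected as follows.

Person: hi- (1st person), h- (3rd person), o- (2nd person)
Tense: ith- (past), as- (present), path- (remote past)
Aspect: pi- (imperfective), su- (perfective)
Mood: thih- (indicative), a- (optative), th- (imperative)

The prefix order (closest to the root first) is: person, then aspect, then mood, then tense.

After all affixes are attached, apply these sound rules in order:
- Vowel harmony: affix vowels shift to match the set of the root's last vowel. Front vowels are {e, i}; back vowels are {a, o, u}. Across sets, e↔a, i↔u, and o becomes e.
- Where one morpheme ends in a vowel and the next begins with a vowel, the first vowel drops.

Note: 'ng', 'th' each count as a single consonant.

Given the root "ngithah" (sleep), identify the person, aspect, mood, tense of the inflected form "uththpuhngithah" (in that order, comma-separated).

3rd person, imperfective, imperative, past

Segment: ith-th-pi-h-ngithah.
person: h- → 3rd person.
aspect: pi- → imperfective.
mood: th- → imperative.
tense: ith- → past.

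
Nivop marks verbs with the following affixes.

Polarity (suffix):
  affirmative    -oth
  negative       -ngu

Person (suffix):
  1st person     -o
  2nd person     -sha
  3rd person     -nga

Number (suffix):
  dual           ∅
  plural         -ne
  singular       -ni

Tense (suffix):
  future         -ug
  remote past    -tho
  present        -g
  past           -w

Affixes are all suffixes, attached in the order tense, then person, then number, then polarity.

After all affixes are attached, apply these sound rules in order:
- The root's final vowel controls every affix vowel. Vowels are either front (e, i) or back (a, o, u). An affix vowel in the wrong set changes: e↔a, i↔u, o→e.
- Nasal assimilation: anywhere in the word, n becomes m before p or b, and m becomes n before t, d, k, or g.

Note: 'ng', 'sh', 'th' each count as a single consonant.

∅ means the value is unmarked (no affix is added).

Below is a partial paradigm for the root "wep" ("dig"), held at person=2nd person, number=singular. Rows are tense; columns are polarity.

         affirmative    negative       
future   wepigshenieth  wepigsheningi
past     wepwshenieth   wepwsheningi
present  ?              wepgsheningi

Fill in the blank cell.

wepgshenieth

Attach tense present -g → wepg.
Attach person 2nd person -sha → wepgsha.
Attach number singular -ni → wepgshani.
Attach polarity affirmative -oth → wepgshanioth.
Apply vowel harmony: wepgshanioth → wepgshenieth.
Nasal assimilation: no change.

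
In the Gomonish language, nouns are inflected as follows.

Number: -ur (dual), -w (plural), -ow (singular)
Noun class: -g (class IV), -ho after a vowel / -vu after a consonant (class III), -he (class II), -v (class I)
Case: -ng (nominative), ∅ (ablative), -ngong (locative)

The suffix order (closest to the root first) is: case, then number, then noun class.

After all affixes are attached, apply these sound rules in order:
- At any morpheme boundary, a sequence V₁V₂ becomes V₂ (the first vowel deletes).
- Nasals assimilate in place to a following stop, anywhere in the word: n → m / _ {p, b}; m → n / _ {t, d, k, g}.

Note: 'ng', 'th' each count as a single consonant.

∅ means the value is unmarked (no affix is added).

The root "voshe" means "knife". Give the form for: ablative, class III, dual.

case = ablative: zero marking, form stays voshe.
Attach number dual -ur → vosheur.
Attach noun class class III -vu (after consonant 'r') → vosheurvu.
Apply vowel deletion: vosheurvu → voshurvu.
Nasal assimilation: no change.

voshurvu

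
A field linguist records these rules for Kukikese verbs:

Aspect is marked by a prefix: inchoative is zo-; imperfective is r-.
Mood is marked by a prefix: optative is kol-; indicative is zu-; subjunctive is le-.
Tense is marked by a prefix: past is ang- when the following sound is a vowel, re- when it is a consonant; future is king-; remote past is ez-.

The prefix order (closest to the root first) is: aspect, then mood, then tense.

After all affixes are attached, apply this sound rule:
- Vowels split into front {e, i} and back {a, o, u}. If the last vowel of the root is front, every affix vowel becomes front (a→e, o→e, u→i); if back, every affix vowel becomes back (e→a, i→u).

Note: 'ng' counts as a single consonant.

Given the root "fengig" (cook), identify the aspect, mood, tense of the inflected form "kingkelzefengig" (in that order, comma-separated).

Segment: king-kol-zo-fengig.
aspect: zo- → inchoative.
mood: kol- → optative.
tense: king- → future.

inchoative, optative, future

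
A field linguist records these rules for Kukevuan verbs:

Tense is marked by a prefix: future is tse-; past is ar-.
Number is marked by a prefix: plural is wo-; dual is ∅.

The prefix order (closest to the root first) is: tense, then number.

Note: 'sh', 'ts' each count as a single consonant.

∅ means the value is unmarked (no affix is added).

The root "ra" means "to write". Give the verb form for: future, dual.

Attach tense future tse- → tsera.
number = dual: zero marking, form stays tsera.

tsera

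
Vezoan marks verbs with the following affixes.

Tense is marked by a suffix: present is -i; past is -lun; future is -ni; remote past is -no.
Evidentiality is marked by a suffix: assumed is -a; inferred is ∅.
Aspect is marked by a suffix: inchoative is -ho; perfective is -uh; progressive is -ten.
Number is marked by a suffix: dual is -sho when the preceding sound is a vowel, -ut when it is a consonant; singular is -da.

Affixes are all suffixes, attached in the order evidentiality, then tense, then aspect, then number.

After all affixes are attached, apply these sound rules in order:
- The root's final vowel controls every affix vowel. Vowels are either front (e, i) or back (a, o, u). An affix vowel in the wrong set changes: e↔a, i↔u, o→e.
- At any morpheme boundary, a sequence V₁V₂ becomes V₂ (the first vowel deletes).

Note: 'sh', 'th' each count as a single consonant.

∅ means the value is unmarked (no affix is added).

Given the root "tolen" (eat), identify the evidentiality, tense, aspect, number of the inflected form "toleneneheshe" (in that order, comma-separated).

Segment: tolen-a-no-ho-sho.
evidentiality: -a → assumed.
tense: -no → remote past.
aspect: -ho → inchoative.
number: -sho/ut → dual.

assumed, remote past, inchoative, dual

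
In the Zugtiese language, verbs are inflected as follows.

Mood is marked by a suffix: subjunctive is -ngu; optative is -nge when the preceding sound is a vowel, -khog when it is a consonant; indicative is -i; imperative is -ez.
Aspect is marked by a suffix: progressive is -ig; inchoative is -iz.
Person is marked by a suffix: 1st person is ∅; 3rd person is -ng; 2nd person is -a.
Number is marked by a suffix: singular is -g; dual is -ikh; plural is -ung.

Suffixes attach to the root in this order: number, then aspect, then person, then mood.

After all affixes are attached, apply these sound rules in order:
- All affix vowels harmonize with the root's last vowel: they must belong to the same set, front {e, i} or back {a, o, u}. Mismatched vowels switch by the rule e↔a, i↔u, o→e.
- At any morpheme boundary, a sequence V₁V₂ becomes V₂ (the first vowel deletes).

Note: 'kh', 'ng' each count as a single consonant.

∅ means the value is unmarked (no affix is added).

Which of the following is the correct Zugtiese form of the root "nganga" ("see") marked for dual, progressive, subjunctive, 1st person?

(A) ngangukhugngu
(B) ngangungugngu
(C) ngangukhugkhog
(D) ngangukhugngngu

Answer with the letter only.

A

Attach number dual -ikh → ngangaikh.
Attach aspect progressive -ig → ngangaikhig.
person = 1st person: zero marking, form stays ngangaikhig.
Attach mood subjunctive -ngu → ngangaikhigngu.
Apply vowel harmony: ngangaikhigngu → ngangaukhugngu.
Apply vowel deletion: ngangaukhugngu → ngangukhugngu.
So the correct form is ngangukhugngu, option (A).
(D) ngangukhugngngu is wrong: it uses 3rd person instead of 1st person for person.
(B) ngangungugngu is wrong: it uses plural instead of dual for number.
(C) ngangukhugkhog is wrong: it uses optative instead of subjunctive for mood.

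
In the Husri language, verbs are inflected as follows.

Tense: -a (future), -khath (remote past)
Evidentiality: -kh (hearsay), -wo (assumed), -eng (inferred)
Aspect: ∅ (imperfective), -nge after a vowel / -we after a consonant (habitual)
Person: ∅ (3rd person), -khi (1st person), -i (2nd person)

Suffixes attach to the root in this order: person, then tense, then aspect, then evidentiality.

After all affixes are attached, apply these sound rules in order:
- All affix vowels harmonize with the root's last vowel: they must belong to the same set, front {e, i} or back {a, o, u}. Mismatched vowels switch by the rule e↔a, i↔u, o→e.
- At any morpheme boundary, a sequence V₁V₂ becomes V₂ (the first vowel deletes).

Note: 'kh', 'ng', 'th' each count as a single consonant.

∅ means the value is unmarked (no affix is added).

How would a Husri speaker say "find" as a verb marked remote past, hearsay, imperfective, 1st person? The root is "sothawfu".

sothawfukhukhathkh

Attach person 1st person -khi → sothawfukhi.
Attach tense remote past -khath → sothawfukhikhath.
aspect = imperfective: zero marking, form stays sothawfukhikhath.
Attach evidentiality hearsay -kh → sothawfukhikhathkh.
Apply vowel harmony: sothawfukhikhathkh → sothawfukhukhathkh.
Vowel deletion: no change.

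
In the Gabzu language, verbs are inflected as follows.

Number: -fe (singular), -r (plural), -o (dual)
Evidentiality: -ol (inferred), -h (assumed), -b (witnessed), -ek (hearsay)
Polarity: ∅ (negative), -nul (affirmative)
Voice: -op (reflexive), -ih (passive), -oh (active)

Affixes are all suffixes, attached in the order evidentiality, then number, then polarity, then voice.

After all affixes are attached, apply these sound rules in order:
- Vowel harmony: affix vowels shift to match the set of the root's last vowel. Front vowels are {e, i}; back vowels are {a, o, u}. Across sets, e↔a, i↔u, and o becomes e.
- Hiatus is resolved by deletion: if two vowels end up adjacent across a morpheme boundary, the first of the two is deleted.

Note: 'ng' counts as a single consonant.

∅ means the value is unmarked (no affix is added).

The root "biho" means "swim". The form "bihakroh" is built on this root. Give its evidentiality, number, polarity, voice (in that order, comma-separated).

hearsay, plural, negative, active

Segment: biho-ek-r-oh.
evidentiality: -ek → hearsay.
number: -r → plural.
polarity: ∅ → negative.
voice: -oh → active.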